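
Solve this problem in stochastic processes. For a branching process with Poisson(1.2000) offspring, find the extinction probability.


Since mu = 1.2000 > 1, extinction prob q < 1.
Solve s = exp(mu*(s-1)) iteratively.
q = 0.6863

0.6863


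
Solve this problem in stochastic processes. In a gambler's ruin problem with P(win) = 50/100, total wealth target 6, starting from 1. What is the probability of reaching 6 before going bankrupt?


p = 1/2: P(win) = i/N = 1/6
= 0.1667

0.1667


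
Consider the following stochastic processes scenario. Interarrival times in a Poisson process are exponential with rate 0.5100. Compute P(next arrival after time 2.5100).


P(X > t) = exp(-lambda * t)
= exp(-0.5100 * 2.5100)
= exp(-1.2801) = 0.2780

0.2780


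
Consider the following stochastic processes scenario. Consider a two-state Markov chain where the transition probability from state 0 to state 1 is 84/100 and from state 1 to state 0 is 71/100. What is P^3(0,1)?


Computing P^3 by matrix multiplication.
P = [[0.1600, 0.8400], [0.7100, 0.2900]]
After raising P to the power 3:
P^3(0,1) = 0.6321

0.6321


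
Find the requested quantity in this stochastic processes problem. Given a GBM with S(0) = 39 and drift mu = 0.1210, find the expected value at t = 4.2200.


E[S(t)] = S(0) * exp(mu * t)
= 39 * exp(0.1210 * 4.2200)
= 39 * 1.6663
= 64.9866

64.9866


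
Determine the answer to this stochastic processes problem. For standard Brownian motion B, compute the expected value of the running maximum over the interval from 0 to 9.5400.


E(max B(s)) = sqrt(2t/pi)
= sqrt(2*9.5400/pi)
= sqrt(6.0734)
= 2.4644

2.4644


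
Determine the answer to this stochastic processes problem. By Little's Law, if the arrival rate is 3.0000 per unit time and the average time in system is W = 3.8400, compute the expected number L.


Little's Law: L = lambda * W
= 3.0000 * 3.8400
= 11.5200

11.5200


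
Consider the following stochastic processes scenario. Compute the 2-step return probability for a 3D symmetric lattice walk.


P(return in 2 steps) = P(reverse first step) = 1/(2d)
= 1/6
= 0.1667

0.1667


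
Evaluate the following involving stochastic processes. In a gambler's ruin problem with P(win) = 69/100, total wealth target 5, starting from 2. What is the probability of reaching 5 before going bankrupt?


Gambler's ruin formula:
r = q/p = 0.3100/0.6900 = 0.4493
P(win) = (1 - r^i)/(1 - r^N)
= (1 - 0.4493^2)/(1 - 0.4493^5)
= 0.8130

0.8130


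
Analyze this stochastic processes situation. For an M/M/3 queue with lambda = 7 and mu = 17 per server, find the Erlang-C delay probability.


a = lambda/mu = 0.4118
rho = a/c = 0.1373
Erlang-C formula applied:
C(c,a) = 0.0089

0.0089


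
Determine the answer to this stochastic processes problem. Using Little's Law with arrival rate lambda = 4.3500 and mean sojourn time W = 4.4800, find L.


Little's Law: L = lambda * W
= 4.3500 * 4.4800
= 19.4880

19.4880


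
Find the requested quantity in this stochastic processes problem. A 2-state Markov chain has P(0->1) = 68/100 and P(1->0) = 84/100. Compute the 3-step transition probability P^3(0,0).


Computing P^3 by matrix multiplication.
P = [[0.3200, 0.6800], [0.8400, 0.1600]]
After raising P to the power 3:
P^3(0,0) = 0.4897

0.4897


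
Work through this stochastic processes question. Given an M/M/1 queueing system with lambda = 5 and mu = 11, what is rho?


rho = lambda/mu
= 5/11
= 0.4545

0.4545


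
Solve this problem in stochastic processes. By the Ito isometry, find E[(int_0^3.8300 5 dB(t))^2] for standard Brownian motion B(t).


By Ito isometry: E[(int f dB)^2] = int f^2 dt
= 5^2 * 3.8300
= 25 * 3.8300 = 95.7500

95.7500


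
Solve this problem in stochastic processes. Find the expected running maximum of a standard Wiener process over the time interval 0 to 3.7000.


E(max B(s)) = sqrt(2t/pi)
= sqrt(2*3.7000/pi)
= sqrt(2.3555)
= 1.5348

1.5348


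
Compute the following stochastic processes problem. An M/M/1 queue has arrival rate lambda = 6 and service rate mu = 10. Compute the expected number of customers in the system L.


rho = 6/10 = 0.6000
L = rho/(1-rho)
= 0.6000/0.4000
= 1.5000

1.5000


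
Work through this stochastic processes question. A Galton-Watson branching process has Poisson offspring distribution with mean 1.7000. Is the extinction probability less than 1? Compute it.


Since mu = 1.7000 > 1, extinction prob q < 1.
Solve s = exp(mu*(s-1)) iteratively.
q = 0.3088

0.3088


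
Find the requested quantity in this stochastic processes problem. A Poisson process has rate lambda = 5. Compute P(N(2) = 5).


P(N(t)=k) = (lambda*t)^k * exp(-lambda*t) / k!
lambda*t = 10
= 10^5 * exp(-10) / 5!
= 100000 * 4.5400e-05 / 120
= 0.0378

0.0378


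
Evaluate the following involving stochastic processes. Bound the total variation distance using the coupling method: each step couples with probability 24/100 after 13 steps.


TV distance bound <= (1-delta)^n
= (1 - 0.2400)^13
= 0.7600^13
= 0.0282

0.0282


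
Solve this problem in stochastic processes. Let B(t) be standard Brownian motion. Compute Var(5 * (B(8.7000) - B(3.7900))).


Var(alpha*(B(t)-B(s))) = alpha^2 * (t-s)
= 5^2 * (8.7000 - 3.7900)
= 25 * 4.9100
= 122.7500

122.7500


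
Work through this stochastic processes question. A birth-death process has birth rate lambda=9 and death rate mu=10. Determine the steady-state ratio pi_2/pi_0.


For birth-death process, pi_n/pi_0 = (lambda/mu)^n
= (9/10)^2
= 0.8100

0.8100


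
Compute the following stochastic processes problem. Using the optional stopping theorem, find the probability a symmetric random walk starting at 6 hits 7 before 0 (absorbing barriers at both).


By optional stopping theorem: E(M at tau) = M(0) = 6
P(hit 7)*7 + P(hit 0)*0 = 6
P(hit 7) = (6 - 0)/(7 - 0) = 6/7 = 0.8571

0.8571


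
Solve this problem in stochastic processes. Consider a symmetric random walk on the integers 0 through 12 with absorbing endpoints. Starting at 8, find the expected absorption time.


For symmetric RW on 0,...,N with absorbing barriers, E(i) = i*(N-i)
E(8) = 8 * 4 = 32

32


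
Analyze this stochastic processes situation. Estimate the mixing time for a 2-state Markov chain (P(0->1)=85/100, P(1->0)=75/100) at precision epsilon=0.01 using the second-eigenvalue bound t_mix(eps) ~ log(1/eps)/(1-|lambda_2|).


lambda_2 = |1 - p01 - p10| = |1 - 0.8500 - 0.7500| = 0.6000
t_mix ~ log(1/eps)/(1 - |lambda_2|)
= log(100)/(1 - 0.6000) = 4.6052/0.4000
= 11.5129

11.5129


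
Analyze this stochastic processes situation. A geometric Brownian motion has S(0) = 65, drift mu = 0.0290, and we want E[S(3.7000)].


E[S(t)] = S(0) * exp(mu * t)
= 65 * exp(0.0290 * 3.7000)
= 65 * 1.1133
= 72.3624

72.3624


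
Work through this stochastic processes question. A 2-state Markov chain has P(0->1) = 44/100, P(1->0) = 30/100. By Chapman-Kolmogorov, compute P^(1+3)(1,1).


P^4 = P^1 * P^3
Computing via matrix multiplication of the transition matrix.
Entry (1,1) of P^4 = 0.5964

0.5964


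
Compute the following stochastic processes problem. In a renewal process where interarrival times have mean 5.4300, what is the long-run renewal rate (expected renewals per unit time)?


Long-run renewal rate = 1/E(X)
= 1/5.4300
= 0.1842

0.1842


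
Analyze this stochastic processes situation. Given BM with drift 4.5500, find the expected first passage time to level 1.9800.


Expected first passage time = a/mu
= 1.9800/4.5500
= 0.4352

0.4352


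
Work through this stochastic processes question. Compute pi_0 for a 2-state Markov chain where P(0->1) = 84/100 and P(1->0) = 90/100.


Stationary distribution: pi_0 = p10/(p01+p10), pi_1 = p01/(p01+p10)
p01 = 0.8400, p10 = 0.9000
pi_0 = 0.5172

0.5172


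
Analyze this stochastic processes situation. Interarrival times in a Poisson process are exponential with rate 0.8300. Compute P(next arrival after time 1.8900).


P(X > t) = exp(-lambda * t)
= exp(-0.8300 * 1.8900)
= exp(-1.5687) = 0.2083

0.2083


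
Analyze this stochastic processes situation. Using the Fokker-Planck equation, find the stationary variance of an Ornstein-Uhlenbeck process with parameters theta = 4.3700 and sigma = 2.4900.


Stationary variance = sigma^2 / (2*theta)
= 2.4900^2 / (2*4.3700)
= 6.2001 / 8.7400
= 0.7094

0.7094


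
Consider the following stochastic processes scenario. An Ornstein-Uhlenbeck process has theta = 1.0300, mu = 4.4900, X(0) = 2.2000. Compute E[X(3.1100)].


E[X(t)] = mu + (X(0) - mu)*exp(-theta*t)
= 4.4900 + (2.2000 - 4.4900)*exp(-1.0300*3.1100)
= 4.4900 + -2.2900 * 0.0406
= 4.3970

4.3970


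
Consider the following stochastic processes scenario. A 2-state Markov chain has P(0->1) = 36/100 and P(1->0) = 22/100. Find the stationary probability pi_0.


Stationary distribution: pi_0 = p10/(p01+p10), pi_1 = p01/(p01+p10)
p01 = 0.3600, p10 = 0.2200
pi_0 = 0.3793

0.3793


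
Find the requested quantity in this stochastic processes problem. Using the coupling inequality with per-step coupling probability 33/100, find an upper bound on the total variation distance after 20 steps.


TV distance bound <= (1-delta)^n
= (1 - 0.3300)^20
= 0.6700^20
= 3.3227e-04

3.3227e-04


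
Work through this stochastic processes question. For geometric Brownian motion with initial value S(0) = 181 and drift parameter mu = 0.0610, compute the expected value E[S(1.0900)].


E[S(t)] = S(0) * exp(mu * t)
= 181 * exp(0.0610 * 1.0900)
= 181 * 1.0688
= 193.4438

193.4438


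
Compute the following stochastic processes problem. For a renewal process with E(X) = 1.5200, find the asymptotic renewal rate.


Long-run renewal rate = 1/E(X)
= 1/1.5200
= 0.6579

0.6579


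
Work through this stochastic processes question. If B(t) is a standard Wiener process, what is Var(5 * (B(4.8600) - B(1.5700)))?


Var(alpha*(B(t)-B(s))) = alpha^2 * (t-s)
= 5^2 * (4.8600 - 1.5700)
= 25 * 3.2900
= 82.2500

82.2500


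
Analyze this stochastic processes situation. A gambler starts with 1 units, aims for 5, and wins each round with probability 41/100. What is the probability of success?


Gambler's ruin formula:
r = q/p = 0.5900/0.4100 = 1.4390
P(win) = (1 - r^i)/(1 - r^N)
= (1 - 1.4390^1)/(1 - 1.4390^5)
= 0.0849

0.0849


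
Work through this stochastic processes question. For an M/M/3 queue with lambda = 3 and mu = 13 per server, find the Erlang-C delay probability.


a = lambda/mu = 0.2308
rho = a/c = 0.0769
Erlang-C formula applied:
C(c,a) = 0.0018

0.0018


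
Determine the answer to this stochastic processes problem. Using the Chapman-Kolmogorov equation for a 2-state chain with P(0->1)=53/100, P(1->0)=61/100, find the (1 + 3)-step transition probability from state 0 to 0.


P^4 = P^1 * P^3
Computing via matrix multiplication of the transition matrix.
Entry (0,0) of P^4 = 0.5353

0.5353


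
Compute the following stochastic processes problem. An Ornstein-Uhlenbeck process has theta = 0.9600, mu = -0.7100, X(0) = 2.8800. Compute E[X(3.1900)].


E[X(t)] = mu + (X(0) - mu)*exp(-theta*t)
= -0.7100 + (2.8800 - -0.7100)*exp(-0.9600*3.1900)
= -0.7100 + 3.5900 * 0.0468
= -0.5421

-0.5421


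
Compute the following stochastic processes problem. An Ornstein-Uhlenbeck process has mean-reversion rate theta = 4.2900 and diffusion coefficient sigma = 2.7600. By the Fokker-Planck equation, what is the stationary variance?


Stationary variance = sigma^2 / (2*theta)
= 2.7600^2 / (2*4.2900)
= 7.6176 / 8.5800
= 0.8878

0.8878


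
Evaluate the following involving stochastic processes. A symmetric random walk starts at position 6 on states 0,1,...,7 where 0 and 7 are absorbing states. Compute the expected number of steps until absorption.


For symmetric RW on 0,...,N with absorbing barriers, E(i) = i*(N-i)
E(6) = 6 * 1 = 6

6


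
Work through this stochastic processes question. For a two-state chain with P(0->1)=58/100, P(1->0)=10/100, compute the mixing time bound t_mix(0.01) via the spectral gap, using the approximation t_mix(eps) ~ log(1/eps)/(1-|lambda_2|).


lambda_2 = |1 - p01 - p10| = |1 - 0.5800 - 0.1000| = 0.3200
t_mix ~ log(1/eps)/(1 - |lambda_2|)
= log(100)/(1 - 0.3200) = 4.6052/0.6800
= 6.7723

6.7723


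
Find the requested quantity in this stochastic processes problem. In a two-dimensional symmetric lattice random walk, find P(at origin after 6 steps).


P = C(6,3)^2 / 4^6
= 20^2 / 4096
= 400 / 4096
= 0.0977

0.0977


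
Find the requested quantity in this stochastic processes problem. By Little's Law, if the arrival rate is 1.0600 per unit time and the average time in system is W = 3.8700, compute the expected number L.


Little's Law: L = lambda * W
= 1.0600 * 3.8700
= 4.1022

4.1022


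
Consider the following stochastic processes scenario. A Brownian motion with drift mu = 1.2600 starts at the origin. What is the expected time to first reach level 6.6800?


Expected first passage time = a/mu
= 6.6800/1.2600
= 5.3016

5.3016


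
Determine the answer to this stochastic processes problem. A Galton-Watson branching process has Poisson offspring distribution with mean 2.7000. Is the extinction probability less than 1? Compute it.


Since mu = 2.7000 > 1, extinction prob q < 1.
Solve s = exp(mu*(s-1)) iteratively.
q = 0.0844

0.0844


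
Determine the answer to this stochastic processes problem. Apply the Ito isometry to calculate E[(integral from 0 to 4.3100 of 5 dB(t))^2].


By Ito isometry: E[(int f dB)^2] = int f^2 dt
= 5^2 * 4.3100
= 25 * 4.3100 = 107.7500

107.7500


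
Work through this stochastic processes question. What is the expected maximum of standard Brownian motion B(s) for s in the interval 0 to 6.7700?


E(max B(s)) = sqrt(2t/pi)
= sqrt(2*6.7700/pi)
= sqrt(4.3099)
= 2.0760

2.0760


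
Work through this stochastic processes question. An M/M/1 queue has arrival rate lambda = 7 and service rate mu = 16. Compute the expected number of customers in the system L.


rho = 7/16 = 0.4375
L = rho/(1-rho)
= 0.4375/0.5625
= 0.7778

0.7778


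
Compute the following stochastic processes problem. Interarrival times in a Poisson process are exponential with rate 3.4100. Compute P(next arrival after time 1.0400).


P(X > t) = exp(-lambda * t)
= exp(-3.4100 * 1.0400)
= exp(-3.5464) = 0.0288

0.0288


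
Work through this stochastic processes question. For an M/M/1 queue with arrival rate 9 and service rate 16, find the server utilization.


rho = lambda/mu
= 9/16
= 0.5625

0.5625


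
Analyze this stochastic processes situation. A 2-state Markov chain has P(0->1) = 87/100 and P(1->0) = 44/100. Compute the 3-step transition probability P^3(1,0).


Computing P^3 by matrix multiplication.
P = [[0.1300, 0.8700], [0.4400, 0.5600]]
After raising P to the power 3:
P^3(1,0) = 0.3459

0.3459


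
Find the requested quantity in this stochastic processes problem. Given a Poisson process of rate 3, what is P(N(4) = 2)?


P(N(t)=k) = (lambda*t)^k * exp(-lambda*t) / k!
lambda*t = 12
= 12^2 * exp(-12) / 2!
= 144 * 6.1442e-06 / 2
= 4.4238e-04

4.4238e-04


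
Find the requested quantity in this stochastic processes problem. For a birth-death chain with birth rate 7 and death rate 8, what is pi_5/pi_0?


For birth-death process, pi_n/pi_0 = (lambda/mu)^n
= (7/8)^5
= 0.5129

0.5129


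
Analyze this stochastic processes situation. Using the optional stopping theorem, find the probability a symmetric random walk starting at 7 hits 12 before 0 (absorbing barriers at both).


By optional stopping theorem: E(M at tau) = M(0) = 7
P(hit 12)*12 + P(hit 0)*0 = 7
P(hit 12) = (7 - 0)/(12 - 0) = 7/12 = 0.5833

0.5833


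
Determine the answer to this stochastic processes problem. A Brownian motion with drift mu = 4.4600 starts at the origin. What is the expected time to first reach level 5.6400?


Expected first passage time = a/mu
= 5.6400/4.4600
= 1.2646

1.2646


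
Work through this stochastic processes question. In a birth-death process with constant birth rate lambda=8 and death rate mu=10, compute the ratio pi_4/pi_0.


For birth-death process, pi_n/pi_0 = (lambda/mu)^n
= (8/10)^4
= 0.4096

0.4096


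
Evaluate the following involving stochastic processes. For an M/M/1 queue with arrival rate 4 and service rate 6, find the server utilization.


rho = lambda/mu
= 4/6
= 0.6667

0.6667


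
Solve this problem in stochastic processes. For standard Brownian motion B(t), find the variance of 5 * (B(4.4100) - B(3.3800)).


Var(alpha*(B(t)-B(s))) = alpha^2 * (t-s)
= 5^2 * (4.4100 - 3.3800)
= 25 * 1.0300
= 25.7500

25.7500


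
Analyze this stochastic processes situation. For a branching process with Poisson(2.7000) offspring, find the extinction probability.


Since mu = 2.7000 > 1, extinction prob q < 1.
Solve s = exp(mu*(s-1)) iteratively.
q = 0.0844

0.0844


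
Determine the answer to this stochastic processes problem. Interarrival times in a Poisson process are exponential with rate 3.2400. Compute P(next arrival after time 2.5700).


P(X > t) = exp(-lambda * t)
= exp(-3.2400 * 2.5700)
= exp(-8.3268) = 2.4195e-04

2.4195e-04


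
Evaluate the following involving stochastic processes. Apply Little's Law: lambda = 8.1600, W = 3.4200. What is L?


Little's Law: L = lambda * W
= 8.1600 * 3.4200
= 27.9072

27.9072


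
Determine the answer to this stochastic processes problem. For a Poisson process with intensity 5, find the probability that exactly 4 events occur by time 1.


P(N(t)=k) = (lambda*t)^k * exp(-lambda*t) / k!
lambda*t = 5
= 5^4 * exp(-5) / 4!
= 625 * 0.0067 / 24
= 0.1755

0.1755


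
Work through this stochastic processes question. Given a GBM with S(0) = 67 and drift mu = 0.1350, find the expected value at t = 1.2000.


E[S(t)] = S(0) * exp(mu * t)
= 67 * exp(0.1350 * 1.2000)
= 67 * 1.1759
= 78.7826

78.7826


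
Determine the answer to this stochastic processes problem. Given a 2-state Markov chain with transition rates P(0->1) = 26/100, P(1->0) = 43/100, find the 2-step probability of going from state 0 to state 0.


Computing P^2 by matrix multiplication.
P = [[0.7400, 0.2600], [0.4300, 0.5700]]
After raising P to the power 2:
P^2(0,0) = 0.6594

0.6594


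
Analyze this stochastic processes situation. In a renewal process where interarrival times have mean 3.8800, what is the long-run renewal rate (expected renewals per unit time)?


Long-run renewal rate = 1/E(X)
= 1/3.8800
= 0.2577

0.2577


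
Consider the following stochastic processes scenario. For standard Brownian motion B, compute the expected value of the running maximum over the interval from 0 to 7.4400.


E(max B(s)) = sqrt(2t/pi)
= sqrt(2*7.4400/pi)
= sqrt(4.7365)
= 2.1763

2.1763


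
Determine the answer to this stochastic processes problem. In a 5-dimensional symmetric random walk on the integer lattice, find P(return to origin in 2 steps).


P(return in 2 steps) = P(reverse first step) = 1/(2d)
= 1/10
= 0.1000

0.1000


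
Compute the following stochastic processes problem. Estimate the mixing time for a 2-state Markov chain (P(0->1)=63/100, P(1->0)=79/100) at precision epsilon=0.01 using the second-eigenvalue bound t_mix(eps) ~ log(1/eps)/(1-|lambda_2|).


lambda_2 = |1 - p01 - p10| = |1 - 0.6300 - 0.7900| = 0.4200
t_mix ~ log(1/eps)/(1 - |lambda_2|)
= log(100)/(1 - 0.4200) = 4.6052/0.5800
= 7.9399

7.9399


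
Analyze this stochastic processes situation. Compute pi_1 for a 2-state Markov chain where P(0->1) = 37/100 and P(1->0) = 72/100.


Stationary distribution: pi_0 = p10/(p01+p10), pi_1 = p01/(p01+p10)
p01 = 0.3700, p10 = 0.7200
pi_1 = 0.3394

0.3394


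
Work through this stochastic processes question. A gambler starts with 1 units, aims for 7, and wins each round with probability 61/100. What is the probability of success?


Gambler's ruin formula:
r = q/p = 0.3900/0.6100 = 0.6393
P(win) = (1 - r^i)/(1 - r^N)
= (1 - 0.6393^1)/(1 - 0.6393^7)
= 0.3771

0.3771


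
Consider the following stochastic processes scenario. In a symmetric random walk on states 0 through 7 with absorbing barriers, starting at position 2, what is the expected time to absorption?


For symmetric RW on 0,...,N with absorbing barriers, E(i) = i*(N-i)
E(2) = 2 * 5 = 10

10


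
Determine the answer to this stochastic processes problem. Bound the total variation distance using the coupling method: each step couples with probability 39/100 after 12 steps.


TV distance bound <= (1-delta)^n
= (1 - 0.3900)^12
= 0.6100^12
= 0.0027

0.0027


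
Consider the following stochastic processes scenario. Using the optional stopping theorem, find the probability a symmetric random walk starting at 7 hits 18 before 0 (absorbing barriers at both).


By optional stopping theorem: E(M at tau) = M(0) = 7
P(hit 18)*18 + P(hit 0)*0 = 7
P(hit 18) = (7 - 0)/(18 - 0) = 7/18 = 0.3889

0.3889


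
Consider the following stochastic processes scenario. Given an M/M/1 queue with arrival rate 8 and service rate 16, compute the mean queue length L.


rho = 8/16 = 0.5000
L = rho/(1-rho)
= 0.5000/0.5000
= 1.0000

1.0000


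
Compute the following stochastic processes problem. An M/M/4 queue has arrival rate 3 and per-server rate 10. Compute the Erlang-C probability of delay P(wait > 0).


a = lambda/mu = 0.3000
rho = a/c = 0.0750
Erlang-C formula applied:
C(c,a) = 2.7030e-04

2.7030e-04


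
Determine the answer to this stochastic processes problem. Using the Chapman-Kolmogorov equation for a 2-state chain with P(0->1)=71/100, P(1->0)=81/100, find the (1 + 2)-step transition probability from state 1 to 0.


P^3 = P^1 * P^2
Computing via matrix multiplication of the transition matrix.
Entry (1,0) of P^3 = 0.6078

0.6078


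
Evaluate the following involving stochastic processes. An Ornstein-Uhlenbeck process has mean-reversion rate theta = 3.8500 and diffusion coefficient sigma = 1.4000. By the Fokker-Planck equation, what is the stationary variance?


Stationary variance = sigma^2 / (2*theta)
= 1.4000^2 / (2*3.8500)
= 1.9600 / 7.7000
= 0.2545

0.2545


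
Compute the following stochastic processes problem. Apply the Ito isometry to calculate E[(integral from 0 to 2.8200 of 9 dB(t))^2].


By Ito isometry: E[(int f dB)^2] = int f^2 dt
= 9^2 * 2.8200
= 81 * 2.8200 = 228.4200

228.4200


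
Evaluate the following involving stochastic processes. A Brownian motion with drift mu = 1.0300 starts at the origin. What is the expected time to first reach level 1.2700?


Expected first passage time = a/mu
= 1.2700/1.0300
= 1.2330

1.2330


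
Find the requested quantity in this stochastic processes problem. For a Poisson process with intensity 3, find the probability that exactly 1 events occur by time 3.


P(N(t)=k) = (lambda*t)^k * exp(-lambda*t) / k!
lambda*t = 9
= 9^1 * exp(-9) / 1!
= 9 * 1.2341e-04 / 1
= 0.0011

0.0011


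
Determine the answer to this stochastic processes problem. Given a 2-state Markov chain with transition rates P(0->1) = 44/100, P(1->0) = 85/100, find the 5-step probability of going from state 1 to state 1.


Computing P^5 by matrix multiplication.
P = [[0.5600, 0.4400], [0.8500, 0.1500]]
After raising P to the power 5:
P^5(1,1) = 0.3397

0.3397


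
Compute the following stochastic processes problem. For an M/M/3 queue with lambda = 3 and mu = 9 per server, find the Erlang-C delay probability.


a = lambda/mu = 0.3333
rho = a/c = 0.1111
Erlang-C formula applied:
C(c,a) = 0.0050

0.0050


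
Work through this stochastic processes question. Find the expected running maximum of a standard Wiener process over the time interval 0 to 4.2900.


E(max B(s)) = sqrt(2t/pi)
= sqrt(2*4.2900/pi)
= sqrt(2.7311)
= 1.6526

1.6526


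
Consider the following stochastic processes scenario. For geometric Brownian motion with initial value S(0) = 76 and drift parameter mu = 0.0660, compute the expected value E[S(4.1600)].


E[S(t)] = S(0) * exp(mu * t)
= 76 * exp(0.0660 * 4.1600)
= 76 * 1.3160
= 100.0123

100.0123


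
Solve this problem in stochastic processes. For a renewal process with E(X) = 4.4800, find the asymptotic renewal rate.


Long-run renewal rate = 1/E(X)
= 1/4.4800
= 0.2232

0.2232


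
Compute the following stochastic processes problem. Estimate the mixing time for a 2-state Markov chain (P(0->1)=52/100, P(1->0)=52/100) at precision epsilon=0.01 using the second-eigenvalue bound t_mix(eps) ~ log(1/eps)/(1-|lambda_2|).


lambda_2 = |1 - p01 - p10| = |1 - 0.5200 - 0.5200| = 0.0400
t_mix ~ log(1/eps)/(1 - |lambda_2|)
= log(100)/(1 - 0.0400) = 4.6052/0.9600
= 4.7971

4.7971


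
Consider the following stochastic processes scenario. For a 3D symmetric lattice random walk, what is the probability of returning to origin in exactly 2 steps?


P(return in 2 steps) = P(reverse first step) = 1/(2d)
= 1/6
= 0.1667

0.1667


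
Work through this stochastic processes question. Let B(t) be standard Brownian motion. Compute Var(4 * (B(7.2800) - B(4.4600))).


Var(alpha*(B(t)-B(s))) = alpha^2 * (t-s)
= 4^2 * (7.2800 - 4.4600)
= 16 * 2.8200
= 45.1200

45.1200


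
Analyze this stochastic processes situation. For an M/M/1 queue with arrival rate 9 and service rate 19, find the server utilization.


rho = lambda/mu
= 9/19
= 0.4737

0.4737


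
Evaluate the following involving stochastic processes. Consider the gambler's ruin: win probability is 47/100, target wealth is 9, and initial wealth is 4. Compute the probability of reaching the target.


Gambler's ruin formula:
r = q/p = 0.5300/0.4700 = 1.1277
P(win) = (1 - r^i)/(1 - r^N)
= (1 - 1.1277^4)/(1 - 1.1277^9)
= 0.3167

0.3167


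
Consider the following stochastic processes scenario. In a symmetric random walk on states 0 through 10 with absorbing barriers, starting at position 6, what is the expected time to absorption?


For symmetric RW on 0,...,N with absorbing barriers, E(i) = i*(N-i)
E(6) = 6 * 4 = 24

24


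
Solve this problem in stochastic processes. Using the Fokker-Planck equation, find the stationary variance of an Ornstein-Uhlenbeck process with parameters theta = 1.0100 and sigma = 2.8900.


Stationary variance = sigma^2 / (2*theta)
= 2.8900^2 / (2*1.0100)
= 8.3521 / 2.0200
= 4.1347

4.1347


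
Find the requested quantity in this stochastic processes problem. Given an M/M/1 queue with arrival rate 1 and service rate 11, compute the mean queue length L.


rho = 1/11 = 0.0909
L = rho/(1-rho)
= 0.0909/0.9091
= 0.1000

0.1000


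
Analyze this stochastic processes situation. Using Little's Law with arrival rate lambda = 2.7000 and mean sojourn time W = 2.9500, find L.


Little's Law: L = lambda * W
= 2.7000 * 2.9500
= 7.9650

7.9650


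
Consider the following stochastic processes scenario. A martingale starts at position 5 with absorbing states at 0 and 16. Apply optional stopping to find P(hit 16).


By optional stopping theorem: E(M at tau) = M(0) = 5
P(hit 16)*16 + P(hit 0)*0 = 5
P(hit 16) = (5 - 0)/(16 - 0) = 5/16 = 0.3125

0.3125


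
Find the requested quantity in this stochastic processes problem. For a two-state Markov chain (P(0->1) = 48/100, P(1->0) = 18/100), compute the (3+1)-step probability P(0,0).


P^4 = P^3 * P^1
Computing via matrix multiplication of the transition matrix.
Entry (0,0) of P^4 = 0.2824

0.2824


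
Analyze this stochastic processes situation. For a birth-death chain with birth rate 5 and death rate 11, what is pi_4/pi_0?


For birth-death process, pi_n/pi_0 = (lambda/mu)^n
= (5/11)^4
= 0.0427

0.0427


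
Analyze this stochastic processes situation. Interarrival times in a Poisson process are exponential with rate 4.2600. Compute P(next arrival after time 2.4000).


P(X > t) = exp(-lambda * t)
= exp(-4.2600 * 2.4000)
= exp(-10.2240) = 3.6289e-05

3.6289e-05


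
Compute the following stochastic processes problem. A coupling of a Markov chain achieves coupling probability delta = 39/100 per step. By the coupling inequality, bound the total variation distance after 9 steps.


TV distance bound <= (1-delta)^n
= (1 - 0.3900)^9
= 0.6100^9
= 0.0117

0.0117


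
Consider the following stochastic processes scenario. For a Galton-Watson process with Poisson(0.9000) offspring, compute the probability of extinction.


Since mu = 0.9000 <= 1, extinction probability = 1.

1.0000


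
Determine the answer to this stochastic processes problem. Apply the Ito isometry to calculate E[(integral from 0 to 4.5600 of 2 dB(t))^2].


By Ito isometry: E[(int f dB)^2] = int f^2 dt
= 2^2 * 4.5600
= 4 * 4.5600 = 18.2400

18.2400


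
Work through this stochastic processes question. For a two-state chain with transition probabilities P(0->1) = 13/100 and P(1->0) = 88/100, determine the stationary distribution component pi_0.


Stationary distribution: pi_0 = p10/(p01+p10), pi_1 = p01/(p01+p10)
p01 = 0.1300, p10 = 0.8800
pi_0 = 0.8713

0.8713


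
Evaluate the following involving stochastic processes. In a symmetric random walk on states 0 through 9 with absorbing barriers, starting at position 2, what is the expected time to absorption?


For symmetric RW on 0,...,N with absorbing barriers, E(i) = i*(N-i)
E(2) = 2 * 7 = 14

14


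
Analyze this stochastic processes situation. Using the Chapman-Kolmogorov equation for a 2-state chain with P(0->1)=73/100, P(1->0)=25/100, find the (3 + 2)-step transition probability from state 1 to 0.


P^5 = P^3 * P^2
Computing via matrix multiplication of the transition matrix.
Entry (1,0) of P^5 = 0.2551

0.2551


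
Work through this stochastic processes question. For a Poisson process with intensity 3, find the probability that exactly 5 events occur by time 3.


P(N(t)=k) = (lambda*t)^k * exp(-lambda*t) / k!
lambda*t = 9
= 9^5 * exp(-9) / 5!
= 59049 * 1.2341e-04 / 120
= 0.0607

0.0607


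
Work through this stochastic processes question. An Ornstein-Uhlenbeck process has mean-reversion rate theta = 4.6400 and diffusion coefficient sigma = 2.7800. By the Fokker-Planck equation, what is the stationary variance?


Stationary variance = sigma^2 / (2*theta)
= 2.7800^2 / (2*4.6400)
= 7.7284 / 9.2800
= 0.8328

0.8328


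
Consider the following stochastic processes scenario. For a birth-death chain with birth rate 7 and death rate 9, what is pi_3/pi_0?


For birth-death process, pi_n/pi_0 = (lambda/mu)^n
= (7/9)^3
= 0.4705

0.4705


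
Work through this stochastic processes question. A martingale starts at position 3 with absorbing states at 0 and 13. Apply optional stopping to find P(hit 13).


By optional stopping theorem: E(M at tau) = M(0) = 3
P(hit 13)*13 + P(hit 0)*0 = 3
P(hit 13) = (3 - 0)/(13 - 0) = 3/13 = 0.2308

0.2308


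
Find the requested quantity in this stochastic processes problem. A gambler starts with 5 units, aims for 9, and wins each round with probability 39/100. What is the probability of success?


Gambler's ruin formula:
r = q/p = 0.6100/0.3900 = 1.5641
P(win) = (1 - r^i)/(1 - r^N)
= (1 - 1.5641^5)/(1 - 1.5641^9)
= 0.1519

0.1519


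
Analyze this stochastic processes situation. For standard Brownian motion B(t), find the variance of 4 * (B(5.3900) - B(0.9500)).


Var(alpha*(B(t)-B(s))) = alpha^2 * (t-s)
= 4^2 * (5.3900 - 0.9500)
= 16 * 4.4400
= 71.0400

71.0400


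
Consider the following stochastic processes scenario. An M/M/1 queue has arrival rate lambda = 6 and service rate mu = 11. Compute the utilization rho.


rho = lambda/mu
= 6/11
= 0.5455

0.5455


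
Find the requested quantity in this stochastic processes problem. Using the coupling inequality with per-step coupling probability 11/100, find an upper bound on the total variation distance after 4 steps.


TV distance bound <= (1-delta)^n
= (1 - 0.1100)^4
= 0.8900^4
= 0.6274

0.6274


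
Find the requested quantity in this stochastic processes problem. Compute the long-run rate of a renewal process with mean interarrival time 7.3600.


Long-run renewal rate = 1/E(X)
= 1/7.3600
= 0.1359

0.1359


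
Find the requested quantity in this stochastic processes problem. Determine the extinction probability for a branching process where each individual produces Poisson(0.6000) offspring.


Since mu = 0.6000 <= 1, extinction probability = 1.

1.0000


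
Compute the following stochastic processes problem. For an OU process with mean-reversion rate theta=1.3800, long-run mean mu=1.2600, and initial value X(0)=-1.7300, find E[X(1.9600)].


E[X(t)] = mu + (X(0) - mu)*exp(-theta*t)
= 1.2600 + (-1.7300 - 1.2600)*exp(-1.3800*1.9600)
= 1.2600 + -2.9900 * 0.0669
= 1.0600

1.0600


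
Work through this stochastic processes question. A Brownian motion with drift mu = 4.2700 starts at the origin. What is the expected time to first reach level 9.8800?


Expected first passage time = a/mu
= 9.8800/4.2700
= 2.3138

2.3138


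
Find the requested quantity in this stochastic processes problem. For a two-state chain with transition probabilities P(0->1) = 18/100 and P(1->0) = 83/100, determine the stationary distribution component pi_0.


Stationary distribution: pi_0 = p10/(p01+p10), pi_1 = p01/(p01+p10)
p01 = 0.1800, p10 = 0.8300
pi_0 = 0.8218

0.8218


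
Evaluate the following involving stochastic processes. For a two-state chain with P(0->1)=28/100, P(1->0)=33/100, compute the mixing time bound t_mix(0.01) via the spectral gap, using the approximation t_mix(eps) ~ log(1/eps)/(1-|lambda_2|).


lambda_2 = |1 - p01 - p10| = |1 - 0.2800 - 0.3300| = 0.3900
t_mix ~ log(1/eps)/(1 - |lambda_2|)
= log(100)/(1 - 0.3900) = 4.6052/0.6100
= 7.5495

7.5495


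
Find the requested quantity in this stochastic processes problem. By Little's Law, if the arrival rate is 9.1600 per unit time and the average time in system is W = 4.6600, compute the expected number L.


Little's Law: L = lambda * W
= 9.1600 * 4.6600
= 42.6856

42.6856


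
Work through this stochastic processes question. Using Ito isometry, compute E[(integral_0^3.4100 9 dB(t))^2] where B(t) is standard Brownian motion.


By Ito isometry: E[(int f dB)^2] = int f^2 dt
= 9^2 * 3.4100
= 81 * 3.4100 = 276.2100

276.2100


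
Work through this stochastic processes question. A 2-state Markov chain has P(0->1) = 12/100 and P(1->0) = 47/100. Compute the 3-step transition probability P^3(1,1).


Computing P^3 by matrix multiplication.
P = [[0.8800, 0.1200], [0.4700, 0.5300]]
After raising P to the power 3:
P^3(1,1) = 0.2583

0.2583


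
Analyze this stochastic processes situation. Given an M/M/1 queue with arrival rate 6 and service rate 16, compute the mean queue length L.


rho = 6/16 = 0.3750
L = rho/(1-rho)
= 0.3750/0.6250
= 0.6000

0.6000


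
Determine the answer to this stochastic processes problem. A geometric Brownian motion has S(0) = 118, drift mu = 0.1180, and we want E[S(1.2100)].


E[S(t)] = S(0) * exp(mu * t)
= 118 * exp(0.1180 * 1.2100)
= 118 * 1.1535
= 136.1102

136.1102


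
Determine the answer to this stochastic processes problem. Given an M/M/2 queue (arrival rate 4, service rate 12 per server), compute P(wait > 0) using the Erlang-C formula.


a = lambda/mu = 0.3333
rho = a/c = 0.1667
Erlang-C formula applied:
C(c,a) = 0.0476

0.0476


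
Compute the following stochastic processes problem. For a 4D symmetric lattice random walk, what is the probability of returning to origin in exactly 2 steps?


P(return in 2 steps) = P(reverse first step) = 1/(2d)
= 1/8
= 0.1250

0.1250


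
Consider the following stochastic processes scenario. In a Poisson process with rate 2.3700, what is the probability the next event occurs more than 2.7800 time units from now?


P(X > t) = exp(-lambda * t)
= exp(-2.3700 * 2.7800)
= exp(-6.5886) = 0.0014

0.0014


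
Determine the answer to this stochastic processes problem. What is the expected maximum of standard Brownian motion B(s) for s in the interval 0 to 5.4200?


E(max B(s)) = sqrt(2t/pi)
= sqrt(2*5.4200/pi)
= sqrt(3.4505)
= 1.8575

1.8575


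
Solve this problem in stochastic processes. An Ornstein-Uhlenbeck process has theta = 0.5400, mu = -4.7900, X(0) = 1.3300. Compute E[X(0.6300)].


E[X(t)] = mu + (X(0) - mu)*exp(-theta*t)
= -4.7900 + (1.3300 - -4.7900)*exp(-0.5400*0.6300)
= -4.7900 + 6.1200 * 0.7116
= -0.4348

-0.4348


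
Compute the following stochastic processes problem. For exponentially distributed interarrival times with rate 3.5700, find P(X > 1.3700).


P(X > t) = exp(-lambda * t)
= exp(-3.5700 * 1.3700)
= exp(-4.8909) = 0.0075

0.0075


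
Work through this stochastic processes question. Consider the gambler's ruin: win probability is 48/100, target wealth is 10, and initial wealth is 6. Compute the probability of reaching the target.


Gambler's ruin formula:
r = q/p = 0.5200/0.4800 = 1.0833
P(win) = (1 - r^i)/(1 - r^N)
= (1 - 1.0833^6)/(1 - 1.0833^10)
= 0.5026

0.5026


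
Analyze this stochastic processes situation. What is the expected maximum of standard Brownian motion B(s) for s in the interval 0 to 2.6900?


E(max B(s)) = sqrt(2t/pi)
= sqrt(2*2.6900/pi)
= sqrt(1.7125)
= 1.3086

1.3086


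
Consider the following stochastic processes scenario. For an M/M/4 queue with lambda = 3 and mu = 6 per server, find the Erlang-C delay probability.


a = lambda/mu = 0.5000
rho = a/c = 0.1250
Erlang-C formula applied:
C(c,a) = 0.0018

0.0018


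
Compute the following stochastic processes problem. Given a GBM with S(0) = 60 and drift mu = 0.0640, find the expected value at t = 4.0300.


E[S(t)] = S(0) * exp(mu * t)
= 60 * exp(0.0640 * 4.0300)
= 60 * 1.2942
= 77.6541

77.6541


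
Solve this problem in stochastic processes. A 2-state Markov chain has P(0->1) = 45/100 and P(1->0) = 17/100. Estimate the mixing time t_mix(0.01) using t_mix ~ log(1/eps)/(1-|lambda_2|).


lambda_2 = |1 - p01 - p10| = |1 - 0.4500 - 0.1700| = 0.3800
t_mix ~ log(1/eps)/(1 - |lambda_2|)
= log(100)/(1 - 0.3800) = 4.6052/0.6200
= 7.4277

7.4277


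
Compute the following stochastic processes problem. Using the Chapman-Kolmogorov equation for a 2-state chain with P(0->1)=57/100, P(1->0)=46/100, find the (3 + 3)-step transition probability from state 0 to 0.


P^6 = P^3 * P^3
Computing via matrix multiplication of the transition matrix.
Entry (0,0) of P^6 = 0.4466

0.4466


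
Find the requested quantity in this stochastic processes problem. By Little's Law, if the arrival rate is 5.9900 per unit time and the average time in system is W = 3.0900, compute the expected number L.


Little's Law: L = lambda * W
= 5.9900 * 3.0900
= 18.5091

18.5091


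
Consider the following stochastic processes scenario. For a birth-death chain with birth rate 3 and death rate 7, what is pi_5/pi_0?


For birth-death process, pi_n/pi_0 = (lambda/mu)^n
= (3/7)^5
= 0.0145

0.0145


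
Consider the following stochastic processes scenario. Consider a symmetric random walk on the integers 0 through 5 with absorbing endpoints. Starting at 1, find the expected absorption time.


For symmetric RW on 0,...,N with absorbing barriers, E(i) = i*(N-i)
E(1) = 1 * 4 = 4

4


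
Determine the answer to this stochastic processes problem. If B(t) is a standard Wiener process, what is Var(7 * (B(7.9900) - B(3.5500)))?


Var(alpha*(B(t)-B(s))) = alpha^2 * (t-s)
= 7^2 * (7.9900 - 3.5500)
= 49 * 4.4400
= 217.5600

217.5600


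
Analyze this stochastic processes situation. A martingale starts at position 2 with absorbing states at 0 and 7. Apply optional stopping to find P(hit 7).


By optional stopping theorem: E(M at tau) = M(0) = 2
P(hit 7)*7 + P(hit 0)*0 = 2
P(hit 7) = (2 - 0)/(7 - 0) = 2/7 = 0.2857

0.2857


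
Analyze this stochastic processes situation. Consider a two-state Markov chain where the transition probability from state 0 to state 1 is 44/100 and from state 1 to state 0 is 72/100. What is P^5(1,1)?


Computing P^5 by matrix multiplication.
P = [[0.5600, 0.4400], [0.7200, 0.2800]]
After raising P to the power 5:
P^5(1,1) = 0.3792

0.3792
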